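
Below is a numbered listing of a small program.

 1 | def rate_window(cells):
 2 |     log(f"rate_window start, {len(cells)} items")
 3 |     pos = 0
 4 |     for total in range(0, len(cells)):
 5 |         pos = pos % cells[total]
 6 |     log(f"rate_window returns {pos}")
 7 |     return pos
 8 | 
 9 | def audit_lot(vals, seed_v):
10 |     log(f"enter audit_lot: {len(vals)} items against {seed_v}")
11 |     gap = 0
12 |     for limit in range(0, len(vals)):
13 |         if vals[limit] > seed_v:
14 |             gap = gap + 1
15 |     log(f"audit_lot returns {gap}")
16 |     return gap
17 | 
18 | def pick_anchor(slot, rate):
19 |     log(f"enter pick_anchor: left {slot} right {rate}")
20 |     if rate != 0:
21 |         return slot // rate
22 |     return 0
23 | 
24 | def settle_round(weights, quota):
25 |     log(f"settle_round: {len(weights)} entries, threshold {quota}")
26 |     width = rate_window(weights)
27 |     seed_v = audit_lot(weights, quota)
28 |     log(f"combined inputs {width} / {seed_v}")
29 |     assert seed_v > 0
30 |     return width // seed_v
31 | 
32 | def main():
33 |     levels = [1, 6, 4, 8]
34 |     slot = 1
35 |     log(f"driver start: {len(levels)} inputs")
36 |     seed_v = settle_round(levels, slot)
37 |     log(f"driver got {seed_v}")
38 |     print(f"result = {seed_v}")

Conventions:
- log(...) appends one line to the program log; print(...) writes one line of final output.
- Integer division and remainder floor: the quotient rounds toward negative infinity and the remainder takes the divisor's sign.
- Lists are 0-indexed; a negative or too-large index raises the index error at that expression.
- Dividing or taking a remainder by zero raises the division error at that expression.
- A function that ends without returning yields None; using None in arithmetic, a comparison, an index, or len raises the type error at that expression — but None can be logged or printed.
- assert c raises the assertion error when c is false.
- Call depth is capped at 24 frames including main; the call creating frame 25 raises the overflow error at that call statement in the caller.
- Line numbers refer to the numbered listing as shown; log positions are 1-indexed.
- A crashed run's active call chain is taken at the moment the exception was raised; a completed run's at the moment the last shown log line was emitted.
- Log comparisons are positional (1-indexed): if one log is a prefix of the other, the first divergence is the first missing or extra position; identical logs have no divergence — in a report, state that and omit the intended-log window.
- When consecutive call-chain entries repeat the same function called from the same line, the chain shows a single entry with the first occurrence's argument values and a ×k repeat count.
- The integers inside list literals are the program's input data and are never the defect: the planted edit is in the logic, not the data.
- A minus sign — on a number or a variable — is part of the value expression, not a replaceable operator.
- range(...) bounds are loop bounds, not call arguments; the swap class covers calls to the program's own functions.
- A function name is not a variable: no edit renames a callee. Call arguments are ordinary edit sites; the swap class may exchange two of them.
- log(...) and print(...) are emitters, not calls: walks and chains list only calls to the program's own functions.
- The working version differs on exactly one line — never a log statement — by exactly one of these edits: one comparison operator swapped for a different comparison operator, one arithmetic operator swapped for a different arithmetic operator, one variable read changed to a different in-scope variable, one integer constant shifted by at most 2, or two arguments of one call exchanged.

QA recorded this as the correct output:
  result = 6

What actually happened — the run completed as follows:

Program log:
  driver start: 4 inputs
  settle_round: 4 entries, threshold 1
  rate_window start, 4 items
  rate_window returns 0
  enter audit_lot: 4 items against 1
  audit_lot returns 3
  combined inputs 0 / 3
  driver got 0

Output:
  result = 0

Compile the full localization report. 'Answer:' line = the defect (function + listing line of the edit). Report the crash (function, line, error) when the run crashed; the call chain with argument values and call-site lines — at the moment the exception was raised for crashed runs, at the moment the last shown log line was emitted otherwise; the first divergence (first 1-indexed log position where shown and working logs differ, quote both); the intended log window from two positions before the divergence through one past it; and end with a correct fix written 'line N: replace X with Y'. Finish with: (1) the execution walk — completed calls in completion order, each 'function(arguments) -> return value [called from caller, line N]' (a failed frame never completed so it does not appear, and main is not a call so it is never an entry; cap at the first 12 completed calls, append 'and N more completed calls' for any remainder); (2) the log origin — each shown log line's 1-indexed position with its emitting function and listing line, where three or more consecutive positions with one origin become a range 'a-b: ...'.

Answer: the defect is in rate_window at line 5.
Key observation: Log line 4 is where behavior first shows: 'rate_window returns 0' appears instead of 'rate_window returns 19'.
Call chain: main.
First divergence: position 4 — shown 'rate_window returns 0', intended 'rate_window returns 19'.
Intended log window:
  2: settle_round: 4 entries, threshold 1
  3: rate_window start, 4 items
  4: rate_window returns 19
  5: enter audit_lot: 4 items against 1
Execution walk:
  rate_window([1, 6, 4, 8]) -> 0  [called from settle_round, line 26]
  audit_lot([1, 6, 4, 8], 1) -> 3  [called from settle_round, line 27]
  settle_round([1, 6, 4, 8], 1) -> 0  [called from main, line 36]
Log line origins:
  1: logged in main at line 35
  2: logged in settle_round at line 25
  3: logged in rate_window at line 2
  4: logged in rate_window at line 6
  5: logged in audit_lot at line 10
  6: logged in audit_lot at line 15
  7: logged in settle_round at line 28
  8: logged in main at line 37
A correct fix: line 5: replace `%` with `+`.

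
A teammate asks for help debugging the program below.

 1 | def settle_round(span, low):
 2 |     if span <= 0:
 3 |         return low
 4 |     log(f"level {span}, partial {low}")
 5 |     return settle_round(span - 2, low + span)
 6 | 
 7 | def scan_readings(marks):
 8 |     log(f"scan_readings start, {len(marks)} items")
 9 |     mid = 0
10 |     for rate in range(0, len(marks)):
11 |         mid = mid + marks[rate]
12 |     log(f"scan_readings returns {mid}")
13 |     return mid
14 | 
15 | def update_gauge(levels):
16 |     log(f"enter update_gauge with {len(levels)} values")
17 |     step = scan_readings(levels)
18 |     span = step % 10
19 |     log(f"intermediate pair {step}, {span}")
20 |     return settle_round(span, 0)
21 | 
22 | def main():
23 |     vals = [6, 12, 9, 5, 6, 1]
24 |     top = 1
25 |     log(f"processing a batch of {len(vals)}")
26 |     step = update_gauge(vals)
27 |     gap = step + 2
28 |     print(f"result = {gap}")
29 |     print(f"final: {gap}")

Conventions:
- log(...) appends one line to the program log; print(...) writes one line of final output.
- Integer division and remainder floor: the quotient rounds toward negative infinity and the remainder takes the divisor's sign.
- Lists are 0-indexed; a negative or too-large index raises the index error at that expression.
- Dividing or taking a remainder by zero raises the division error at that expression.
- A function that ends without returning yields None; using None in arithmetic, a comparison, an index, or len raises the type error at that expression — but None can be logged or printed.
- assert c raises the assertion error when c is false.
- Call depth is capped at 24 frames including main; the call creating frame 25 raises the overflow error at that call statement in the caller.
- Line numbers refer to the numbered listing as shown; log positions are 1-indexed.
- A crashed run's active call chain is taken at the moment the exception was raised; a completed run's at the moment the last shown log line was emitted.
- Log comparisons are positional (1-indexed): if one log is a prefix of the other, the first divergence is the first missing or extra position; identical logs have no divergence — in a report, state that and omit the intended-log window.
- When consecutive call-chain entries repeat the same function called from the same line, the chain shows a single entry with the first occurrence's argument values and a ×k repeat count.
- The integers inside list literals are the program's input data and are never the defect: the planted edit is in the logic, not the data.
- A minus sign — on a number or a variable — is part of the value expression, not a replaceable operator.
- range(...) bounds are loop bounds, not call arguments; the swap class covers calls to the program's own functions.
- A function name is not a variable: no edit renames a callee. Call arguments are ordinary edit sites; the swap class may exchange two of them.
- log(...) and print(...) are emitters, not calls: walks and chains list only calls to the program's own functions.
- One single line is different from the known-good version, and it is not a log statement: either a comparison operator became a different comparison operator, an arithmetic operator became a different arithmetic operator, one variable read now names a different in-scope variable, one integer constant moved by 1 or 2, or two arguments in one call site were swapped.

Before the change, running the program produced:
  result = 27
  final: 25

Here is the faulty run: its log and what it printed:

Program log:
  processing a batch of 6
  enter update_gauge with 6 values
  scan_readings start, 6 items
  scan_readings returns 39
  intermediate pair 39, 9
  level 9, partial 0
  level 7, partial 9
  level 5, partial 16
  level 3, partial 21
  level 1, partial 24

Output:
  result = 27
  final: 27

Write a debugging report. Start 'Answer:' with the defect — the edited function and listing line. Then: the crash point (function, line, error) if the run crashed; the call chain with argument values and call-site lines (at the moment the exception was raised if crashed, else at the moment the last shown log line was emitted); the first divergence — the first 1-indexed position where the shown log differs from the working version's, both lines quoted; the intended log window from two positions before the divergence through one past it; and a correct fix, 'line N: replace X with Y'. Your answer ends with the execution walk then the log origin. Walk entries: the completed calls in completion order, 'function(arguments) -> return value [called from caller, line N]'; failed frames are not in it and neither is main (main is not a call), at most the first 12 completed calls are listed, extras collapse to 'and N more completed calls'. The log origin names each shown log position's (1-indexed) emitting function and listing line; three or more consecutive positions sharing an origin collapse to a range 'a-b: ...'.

Answer: the defect is in main at line 29.
Key observation: Nothing in the log betrays the bug — only the output does.
Call chain: main -> update_gauge([6, 12, 9, 5, 6, 1]) (called at line 26) -> settle_round(9, 0) (called at line 20) -> settle_round(7, 9) (called at line 5) ×4.
First divergence: there is none — every log position agrees.
Execution walk:
  scan_readings([6, 12, 9, 5, 6, 1]) -> 39  [called from update_gauge, line 17]
  settle_round(-1, 25) -> 25  [called from settle_round, line 5]
  settle_round(1, 24) -> 25  [called from settle_round, line 5]
  settle_round(3, 21) -> 25  [called from settle_round, line 5]
  settle_round(5, 16) -> 25  [called from settle_round, line 5]
  settle_round(7, 9) -> 25  [called from settle_round, line 5]
  settle_round(9, 0) -> 25  [called from update_gauge, line 20]
  update_gauge([6, 12, 9, 5, 6, 1]) -> 25  [called from main, line 26]
Log origin:
  1 — main, line 25
  2 — update_gauge, line 16
  3 — scan_readings, line 8
  4 — scan_readings, line 12
  5 — update_gauge, line 19
  6-10 — settle_round, line 4
A correct fix: line 29: replace `gap` with `step`.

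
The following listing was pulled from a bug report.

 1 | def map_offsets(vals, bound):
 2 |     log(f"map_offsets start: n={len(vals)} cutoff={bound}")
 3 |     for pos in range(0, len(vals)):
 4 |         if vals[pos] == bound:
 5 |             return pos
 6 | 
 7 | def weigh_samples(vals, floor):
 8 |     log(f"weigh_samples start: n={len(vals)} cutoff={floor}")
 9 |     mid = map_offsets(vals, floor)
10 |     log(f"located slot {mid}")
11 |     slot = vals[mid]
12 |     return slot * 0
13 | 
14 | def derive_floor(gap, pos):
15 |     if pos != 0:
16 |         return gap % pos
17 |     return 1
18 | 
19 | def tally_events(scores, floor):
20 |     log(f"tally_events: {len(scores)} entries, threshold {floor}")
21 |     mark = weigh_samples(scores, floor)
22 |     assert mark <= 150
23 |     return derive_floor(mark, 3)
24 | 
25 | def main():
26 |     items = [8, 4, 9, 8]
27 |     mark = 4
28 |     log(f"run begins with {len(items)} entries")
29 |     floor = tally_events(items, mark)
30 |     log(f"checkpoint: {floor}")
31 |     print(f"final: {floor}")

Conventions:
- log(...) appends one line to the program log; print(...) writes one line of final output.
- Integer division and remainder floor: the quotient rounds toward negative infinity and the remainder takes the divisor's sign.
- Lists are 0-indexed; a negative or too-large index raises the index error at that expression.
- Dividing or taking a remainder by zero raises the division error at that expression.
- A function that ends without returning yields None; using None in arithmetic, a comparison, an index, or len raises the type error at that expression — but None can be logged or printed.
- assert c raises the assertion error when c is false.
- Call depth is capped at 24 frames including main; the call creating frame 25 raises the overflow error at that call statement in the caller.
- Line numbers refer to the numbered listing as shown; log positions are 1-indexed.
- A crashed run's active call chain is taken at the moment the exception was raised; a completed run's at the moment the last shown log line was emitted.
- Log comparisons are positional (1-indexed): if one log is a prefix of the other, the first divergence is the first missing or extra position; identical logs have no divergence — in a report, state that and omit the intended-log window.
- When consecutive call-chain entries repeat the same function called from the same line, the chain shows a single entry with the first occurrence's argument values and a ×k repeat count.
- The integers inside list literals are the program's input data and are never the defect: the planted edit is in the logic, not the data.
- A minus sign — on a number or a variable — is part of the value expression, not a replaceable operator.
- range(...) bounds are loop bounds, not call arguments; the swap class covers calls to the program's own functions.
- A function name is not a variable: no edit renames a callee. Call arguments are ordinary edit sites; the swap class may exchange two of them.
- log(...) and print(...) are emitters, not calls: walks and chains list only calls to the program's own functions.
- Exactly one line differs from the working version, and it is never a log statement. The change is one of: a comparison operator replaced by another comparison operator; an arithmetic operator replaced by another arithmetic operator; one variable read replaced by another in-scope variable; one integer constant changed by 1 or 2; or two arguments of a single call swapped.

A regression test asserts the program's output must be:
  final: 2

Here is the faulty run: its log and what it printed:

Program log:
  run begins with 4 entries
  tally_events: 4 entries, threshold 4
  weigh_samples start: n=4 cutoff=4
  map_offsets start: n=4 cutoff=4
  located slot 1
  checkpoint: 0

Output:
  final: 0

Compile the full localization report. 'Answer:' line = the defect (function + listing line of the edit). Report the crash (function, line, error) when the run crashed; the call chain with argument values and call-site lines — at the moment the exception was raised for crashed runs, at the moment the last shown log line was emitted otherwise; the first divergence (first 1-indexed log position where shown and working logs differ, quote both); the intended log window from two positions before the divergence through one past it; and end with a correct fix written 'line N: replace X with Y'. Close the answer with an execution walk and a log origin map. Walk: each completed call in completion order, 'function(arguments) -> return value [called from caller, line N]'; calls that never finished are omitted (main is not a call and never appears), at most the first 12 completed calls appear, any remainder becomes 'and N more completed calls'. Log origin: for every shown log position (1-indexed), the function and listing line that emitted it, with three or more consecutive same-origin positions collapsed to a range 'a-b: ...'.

Answer: the defect is in weigh_samples at line 12.
The tell: Everything matches until log position 6, which reads 'checkpoint: 0' in place of 'checkpoint: 2'.
Call chain: main.
First divergence: position 6 — shown 'checkpoint: 0', intended 'checkpoint: 2'.
Intended log window:
  4: map_offsets start: n=4 cutoff=4
  5: located slot 1
  6: checkpoint: 2
Execution walk:
  map_offsets([8, 4, 9, 8], 4) -> 1  [called from weigh_samples, line 9]
  weigh_samples([8, 4, 9, 8], 4) -> 0  [called from tally_events, line 21]
  derive_floor(0, 3) -> 0  [called from tally_events, line 23]
  tally_events([8, 4, 9, 8], 4) -> 0  [called from main, line 29]
Origin of each log line:
  1: from main, line 28
  2: from tally_events, line 20
  3: from weigh_samples, line 8
  4: from map_offsets, line 2
  5: from weigh_samples, line 10
  6: from main, line 30
A correct fix: line 12: replace `0` with `2`.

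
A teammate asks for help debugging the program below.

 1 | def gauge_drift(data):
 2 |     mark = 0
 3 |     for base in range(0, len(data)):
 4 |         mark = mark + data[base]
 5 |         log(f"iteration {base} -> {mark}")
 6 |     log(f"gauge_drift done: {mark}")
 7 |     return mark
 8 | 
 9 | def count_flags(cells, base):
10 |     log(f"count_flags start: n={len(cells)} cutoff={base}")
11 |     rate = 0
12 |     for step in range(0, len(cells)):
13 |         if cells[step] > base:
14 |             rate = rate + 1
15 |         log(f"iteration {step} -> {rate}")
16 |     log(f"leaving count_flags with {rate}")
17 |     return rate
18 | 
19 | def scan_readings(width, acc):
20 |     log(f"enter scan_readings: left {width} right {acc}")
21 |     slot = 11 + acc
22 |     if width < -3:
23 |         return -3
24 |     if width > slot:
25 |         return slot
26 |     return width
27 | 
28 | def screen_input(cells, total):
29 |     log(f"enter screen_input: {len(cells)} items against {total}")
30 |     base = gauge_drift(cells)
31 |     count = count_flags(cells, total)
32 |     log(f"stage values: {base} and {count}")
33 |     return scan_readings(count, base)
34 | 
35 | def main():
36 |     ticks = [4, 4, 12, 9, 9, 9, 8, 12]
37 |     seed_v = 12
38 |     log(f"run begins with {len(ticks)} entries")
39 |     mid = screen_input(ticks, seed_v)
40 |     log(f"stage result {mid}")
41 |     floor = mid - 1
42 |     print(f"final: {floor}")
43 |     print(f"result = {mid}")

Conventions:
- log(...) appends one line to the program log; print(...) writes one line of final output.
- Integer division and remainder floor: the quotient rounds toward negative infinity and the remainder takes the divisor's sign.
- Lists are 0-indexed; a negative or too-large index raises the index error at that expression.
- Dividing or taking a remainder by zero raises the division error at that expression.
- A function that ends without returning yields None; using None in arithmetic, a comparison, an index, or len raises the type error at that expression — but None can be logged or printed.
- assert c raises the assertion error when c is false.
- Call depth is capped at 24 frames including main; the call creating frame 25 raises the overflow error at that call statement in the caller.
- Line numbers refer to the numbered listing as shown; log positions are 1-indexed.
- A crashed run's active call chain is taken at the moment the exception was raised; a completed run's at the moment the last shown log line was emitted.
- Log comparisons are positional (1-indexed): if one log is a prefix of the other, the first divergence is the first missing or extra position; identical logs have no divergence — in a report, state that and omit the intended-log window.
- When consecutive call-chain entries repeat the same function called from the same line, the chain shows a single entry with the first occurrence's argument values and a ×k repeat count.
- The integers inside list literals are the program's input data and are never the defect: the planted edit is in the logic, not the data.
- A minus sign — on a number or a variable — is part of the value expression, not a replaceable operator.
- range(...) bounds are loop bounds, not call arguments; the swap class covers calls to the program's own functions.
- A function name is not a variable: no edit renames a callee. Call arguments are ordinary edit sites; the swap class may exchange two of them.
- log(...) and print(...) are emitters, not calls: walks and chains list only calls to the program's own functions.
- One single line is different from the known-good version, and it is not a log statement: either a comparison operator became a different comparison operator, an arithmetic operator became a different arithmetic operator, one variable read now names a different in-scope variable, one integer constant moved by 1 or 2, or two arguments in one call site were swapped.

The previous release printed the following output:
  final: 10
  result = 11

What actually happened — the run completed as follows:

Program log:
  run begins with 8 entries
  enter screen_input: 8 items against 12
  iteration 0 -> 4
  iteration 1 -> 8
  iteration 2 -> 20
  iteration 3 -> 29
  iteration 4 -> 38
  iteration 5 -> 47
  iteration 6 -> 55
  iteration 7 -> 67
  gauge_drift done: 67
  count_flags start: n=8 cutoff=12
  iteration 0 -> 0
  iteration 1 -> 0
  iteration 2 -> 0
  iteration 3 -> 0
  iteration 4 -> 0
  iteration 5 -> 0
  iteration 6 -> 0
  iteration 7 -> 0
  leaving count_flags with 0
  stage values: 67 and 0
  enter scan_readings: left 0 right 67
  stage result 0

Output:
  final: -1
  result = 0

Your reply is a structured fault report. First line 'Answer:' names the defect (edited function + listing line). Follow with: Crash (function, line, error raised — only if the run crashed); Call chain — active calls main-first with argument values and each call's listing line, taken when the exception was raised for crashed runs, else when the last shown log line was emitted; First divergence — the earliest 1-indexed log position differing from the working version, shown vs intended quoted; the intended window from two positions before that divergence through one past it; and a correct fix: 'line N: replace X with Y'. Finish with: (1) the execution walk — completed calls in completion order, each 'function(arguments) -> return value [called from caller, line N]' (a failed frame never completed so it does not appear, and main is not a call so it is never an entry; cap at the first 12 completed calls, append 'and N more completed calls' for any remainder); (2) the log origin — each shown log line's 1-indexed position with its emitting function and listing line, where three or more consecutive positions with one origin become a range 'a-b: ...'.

Answer: the defect is in screen_input at line 33.
Key fact: At log position 23 the runs split — shown 'enter scan_readings: left 0 right 67', but the working version logs 'enter scan_readings: left 67 right 0'.
Call chain: main.
First divergence: position 23; shown 'enter scan_readings: left 0 right 67' vs intended 'enter scan_readings: left 67 right 0'.
Intended log window:
  21: leaving count_flags with 0
  22: stage values: 67 and 0
  23: enter scan_readings: left 67 right 0
  24: stage result 11
Execution walk:
  gauge_drift([4, 4, 12, 9, 9, 9, 8, 12]) -> 67  [called from screen_input, line 30]
  count_flags([4, 4, 12, 9, 9, 9, 8, 12], 12) -> 0  [called from screen_input, line 31]
  scan_readings(0, 67) -> 0  [called from screen_input, line 33]
  screen_input([4, 4, 12, 9, 9, 9, 8, 12], 12) -> 0  [called from main, line 39]
Log origins:
  1 — main, line 38
  2 — screen_input, line 29
  3-10 — gauge_drift, line 5
  11 — gauge_drift, line 6
  12 — count_flags, line 10
  13-20 — count_flags, line 15
  21 — count_flags, line 16
  22 — screen_input, line 32
  23 — scan_readings, line 20
  24 — main, line 40
A correct fix: line 33: replace `scan_readings(count, base)` with `scan_readings(base, count)`.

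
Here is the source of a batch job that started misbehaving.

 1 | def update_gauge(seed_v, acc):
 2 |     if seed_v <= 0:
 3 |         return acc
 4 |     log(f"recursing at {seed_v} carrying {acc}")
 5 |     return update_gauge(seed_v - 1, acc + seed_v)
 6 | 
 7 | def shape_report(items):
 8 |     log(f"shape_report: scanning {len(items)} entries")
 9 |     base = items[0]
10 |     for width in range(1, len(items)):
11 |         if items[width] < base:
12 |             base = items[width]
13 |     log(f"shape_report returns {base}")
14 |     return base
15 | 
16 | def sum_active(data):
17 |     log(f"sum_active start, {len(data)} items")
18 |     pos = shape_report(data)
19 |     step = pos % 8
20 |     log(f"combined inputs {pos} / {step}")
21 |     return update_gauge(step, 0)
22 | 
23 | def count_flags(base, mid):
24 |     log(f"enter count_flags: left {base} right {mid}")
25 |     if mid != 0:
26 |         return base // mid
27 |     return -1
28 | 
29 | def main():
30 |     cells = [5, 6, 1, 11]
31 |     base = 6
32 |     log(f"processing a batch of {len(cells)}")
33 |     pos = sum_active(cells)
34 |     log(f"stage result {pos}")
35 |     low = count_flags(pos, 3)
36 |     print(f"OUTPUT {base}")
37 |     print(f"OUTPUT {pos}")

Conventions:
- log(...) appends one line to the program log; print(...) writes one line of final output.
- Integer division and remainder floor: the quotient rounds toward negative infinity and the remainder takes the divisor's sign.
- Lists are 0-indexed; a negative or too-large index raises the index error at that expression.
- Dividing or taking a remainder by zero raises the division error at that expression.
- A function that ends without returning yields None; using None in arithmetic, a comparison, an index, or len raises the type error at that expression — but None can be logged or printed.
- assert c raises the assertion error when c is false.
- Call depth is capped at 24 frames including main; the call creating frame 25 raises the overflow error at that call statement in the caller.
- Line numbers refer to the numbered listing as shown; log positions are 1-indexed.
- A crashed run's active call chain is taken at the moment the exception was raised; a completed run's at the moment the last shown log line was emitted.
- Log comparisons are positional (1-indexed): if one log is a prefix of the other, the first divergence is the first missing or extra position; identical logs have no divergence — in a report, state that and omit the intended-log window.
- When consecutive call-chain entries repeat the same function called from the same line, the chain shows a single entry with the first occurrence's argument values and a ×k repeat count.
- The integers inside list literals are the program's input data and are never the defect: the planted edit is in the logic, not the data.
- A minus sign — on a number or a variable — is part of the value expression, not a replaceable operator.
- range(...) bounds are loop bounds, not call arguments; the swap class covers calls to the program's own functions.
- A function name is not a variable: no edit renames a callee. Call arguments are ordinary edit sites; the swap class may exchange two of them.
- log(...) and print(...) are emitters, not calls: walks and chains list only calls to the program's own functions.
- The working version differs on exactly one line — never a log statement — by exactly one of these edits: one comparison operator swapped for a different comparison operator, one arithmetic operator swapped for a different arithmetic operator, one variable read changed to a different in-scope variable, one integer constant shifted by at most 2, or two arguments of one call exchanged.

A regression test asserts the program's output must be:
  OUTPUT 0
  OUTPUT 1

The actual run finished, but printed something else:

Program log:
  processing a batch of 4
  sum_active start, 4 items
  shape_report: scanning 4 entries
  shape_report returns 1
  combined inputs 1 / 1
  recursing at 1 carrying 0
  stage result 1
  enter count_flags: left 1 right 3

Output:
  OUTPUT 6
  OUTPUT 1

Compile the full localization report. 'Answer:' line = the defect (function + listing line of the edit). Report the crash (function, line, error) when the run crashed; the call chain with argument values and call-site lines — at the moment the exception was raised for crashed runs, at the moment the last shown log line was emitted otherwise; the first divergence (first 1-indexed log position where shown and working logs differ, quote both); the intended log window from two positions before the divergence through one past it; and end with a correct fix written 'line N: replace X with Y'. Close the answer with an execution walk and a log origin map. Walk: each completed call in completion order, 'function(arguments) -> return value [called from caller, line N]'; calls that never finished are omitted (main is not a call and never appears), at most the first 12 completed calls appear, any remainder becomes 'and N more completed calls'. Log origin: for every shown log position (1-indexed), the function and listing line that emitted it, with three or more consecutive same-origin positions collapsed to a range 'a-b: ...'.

Answer: the defect is in main at line 36.
Key observation: Every logged value matches the working version; the printed result is what differs.
Call chain: main -> count_flags(1, 3) (called at line 35).
First divergence: none (the log streams are identical).
Execution walk:
  shape_report([5, 6, 1, 11]) -> 1  [called from sum_active, line 18]
  update_gauge(0, 1) -> 1  [called from update_gauge, line 5]
  update_gauge(1, 0) -> 1  [called from sum_active, line 21]
  sum_active([5, 6, 1, 11]) -> 1  [called from main, line 33]
  count_flags(1, 3) -> 0  [called from main, line 35]
Origin of each log line:
  1: logged in main at line 32
  2: logged in sum_active at line 17
  3: logged in shape_report at line 8
  4: logged in shape_report at line 13
  5: logged in sum_active at line 20
  6: logged in update_gauge at line 4
  7: logged in main at line 34
  8: logged in count_flags at line 24
A correct fix: line 36: replace `base` with `low`.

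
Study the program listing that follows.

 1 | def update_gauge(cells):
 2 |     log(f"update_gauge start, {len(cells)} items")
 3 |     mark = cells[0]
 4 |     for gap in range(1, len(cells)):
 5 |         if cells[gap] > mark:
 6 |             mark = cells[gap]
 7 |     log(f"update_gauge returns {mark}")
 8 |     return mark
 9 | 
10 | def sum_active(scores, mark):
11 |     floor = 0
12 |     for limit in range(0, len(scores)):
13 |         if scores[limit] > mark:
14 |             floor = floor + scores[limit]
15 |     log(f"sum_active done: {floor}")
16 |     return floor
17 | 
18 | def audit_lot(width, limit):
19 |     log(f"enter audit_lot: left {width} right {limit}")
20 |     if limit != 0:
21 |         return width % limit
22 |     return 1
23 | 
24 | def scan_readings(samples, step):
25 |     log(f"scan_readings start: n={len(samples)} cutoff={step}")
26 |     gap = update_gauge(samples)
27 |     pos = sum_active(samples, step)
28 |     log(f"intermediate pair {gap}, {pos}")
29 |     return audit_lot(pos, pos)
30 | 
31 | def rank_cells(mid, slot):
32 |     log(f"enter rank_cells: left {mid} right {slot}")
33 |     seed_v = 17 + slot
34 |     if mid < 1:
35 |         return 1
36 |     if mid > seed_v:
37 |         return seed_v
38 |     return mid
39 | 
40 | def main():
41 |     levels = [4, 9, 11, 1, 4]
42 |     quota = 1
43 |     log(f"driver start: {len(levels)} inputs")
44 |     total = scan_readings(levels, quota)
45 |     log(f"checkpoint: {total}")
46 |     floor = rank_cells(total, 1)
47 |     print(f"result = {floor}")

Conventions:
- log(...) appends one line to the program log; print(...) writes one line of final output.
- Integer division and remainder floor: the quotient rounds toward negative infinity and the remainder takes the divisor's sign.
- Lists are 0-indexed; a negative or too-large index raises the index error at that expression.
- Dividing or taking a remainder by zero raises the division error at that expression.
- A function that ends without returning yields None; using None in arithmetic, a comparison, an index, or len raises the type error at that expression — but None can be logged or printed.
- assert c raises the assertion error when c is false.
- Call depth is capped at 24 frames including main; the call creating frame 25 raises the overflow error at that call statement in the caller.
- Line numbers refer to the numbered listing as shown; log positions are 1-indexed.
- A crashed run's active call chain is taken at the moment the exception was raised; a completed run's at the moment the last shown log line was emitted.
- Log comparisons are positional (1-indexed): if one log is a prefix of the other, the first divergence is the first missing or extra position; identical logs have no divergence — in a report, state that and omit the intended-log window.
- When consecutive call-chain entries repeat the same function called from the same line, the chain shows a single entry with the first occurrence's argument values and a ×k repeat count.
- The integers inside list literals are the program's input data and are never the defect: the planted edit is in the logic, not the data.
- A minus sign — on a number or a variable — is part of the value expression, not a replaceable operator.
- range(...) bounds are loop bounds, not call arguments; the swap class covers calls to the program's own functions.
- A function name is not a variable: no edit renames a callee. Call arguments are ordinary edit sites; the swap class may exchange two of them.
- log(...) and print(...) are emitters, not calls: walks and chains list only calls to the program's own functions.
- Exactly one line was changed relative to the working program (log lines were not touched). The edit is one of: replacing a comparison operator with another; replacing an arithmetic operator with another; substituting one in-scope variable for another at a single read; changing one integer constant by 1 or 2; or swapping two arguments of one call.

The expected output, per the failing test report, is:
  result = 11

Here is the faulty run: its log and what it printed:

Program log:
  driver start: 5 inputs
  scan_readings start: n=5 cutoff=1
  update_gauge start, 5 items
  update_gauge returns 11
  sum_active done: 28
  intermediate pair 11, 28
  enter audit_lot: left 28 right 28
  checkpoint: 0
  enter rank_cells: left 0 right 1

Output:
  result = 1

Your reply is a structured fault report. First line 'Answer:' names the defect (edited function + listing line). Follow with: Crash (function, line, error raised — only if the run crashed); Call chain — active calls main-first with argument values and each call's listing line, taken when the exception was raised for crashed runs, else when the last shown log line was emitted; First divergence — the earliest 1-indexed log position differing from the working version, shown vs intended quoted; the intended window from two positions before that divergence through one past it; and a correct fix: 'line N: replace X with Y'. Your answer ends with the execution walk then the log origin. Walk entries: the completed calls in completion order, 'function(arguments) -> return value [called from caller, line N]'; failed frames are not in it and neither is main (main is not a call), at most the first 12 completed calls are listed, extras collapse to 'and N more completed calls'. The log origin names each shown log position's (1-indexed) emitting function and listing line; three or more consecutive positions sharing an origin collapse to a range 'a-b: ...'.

Answer: the defect is in scan_readings at line 29.
The tell: The log first diverges at position 7: the faulty run prints 'enter audit_lot: left 28 right 28' where the working version prints 'enter audit_lot: left 11 right 28'.
Call chain: main -> rank_cells(0, 1) (called at line 46).
First divergence: position 7 — the shown line 'enter audit_lot: left 28 right 28' should read 'enter audit_lot: left 11 right 28'.
Intended log window:
  5: sum_active done: 28
  6: intermediate pair 11, 28
  7: enter audit_lot: left 11 right 28
  8: checkpoint: 11
Execution walk:
  update_gauge([4, 9, 11, 1, 4]) -> 11  [called from scan_readings, line 26]
  sum_active([4, 9, 11, 1, 4], 1) -> 28  [called from scan_readings, line 27]
  audit_lot(28, 28) -> 0  [called from scan_readings, line 29]
  scan_readings([4, 9, 11, 1, 4], 1) -> 0  [called from main, line 44]
  rank_cells(0, 1) -> 1  [called from main, line 46]
Log origin:
  1: logged in main at line 43
  2: logged in scan_readings at line 25
  3: logged in update_gauge at line 2
  4: logged in update_gauge at line 7
  5: logged in sum_active at line 15
  6: logged in scan_readings at line 28
  7: logged in audit_lot at line 19
  8: logged in main at line 45
  9: logged in rank_cells at line 32
A correct fix: line 29: replace `audit_lot(pos, pos)` with `audit_lot(gap, pos)`.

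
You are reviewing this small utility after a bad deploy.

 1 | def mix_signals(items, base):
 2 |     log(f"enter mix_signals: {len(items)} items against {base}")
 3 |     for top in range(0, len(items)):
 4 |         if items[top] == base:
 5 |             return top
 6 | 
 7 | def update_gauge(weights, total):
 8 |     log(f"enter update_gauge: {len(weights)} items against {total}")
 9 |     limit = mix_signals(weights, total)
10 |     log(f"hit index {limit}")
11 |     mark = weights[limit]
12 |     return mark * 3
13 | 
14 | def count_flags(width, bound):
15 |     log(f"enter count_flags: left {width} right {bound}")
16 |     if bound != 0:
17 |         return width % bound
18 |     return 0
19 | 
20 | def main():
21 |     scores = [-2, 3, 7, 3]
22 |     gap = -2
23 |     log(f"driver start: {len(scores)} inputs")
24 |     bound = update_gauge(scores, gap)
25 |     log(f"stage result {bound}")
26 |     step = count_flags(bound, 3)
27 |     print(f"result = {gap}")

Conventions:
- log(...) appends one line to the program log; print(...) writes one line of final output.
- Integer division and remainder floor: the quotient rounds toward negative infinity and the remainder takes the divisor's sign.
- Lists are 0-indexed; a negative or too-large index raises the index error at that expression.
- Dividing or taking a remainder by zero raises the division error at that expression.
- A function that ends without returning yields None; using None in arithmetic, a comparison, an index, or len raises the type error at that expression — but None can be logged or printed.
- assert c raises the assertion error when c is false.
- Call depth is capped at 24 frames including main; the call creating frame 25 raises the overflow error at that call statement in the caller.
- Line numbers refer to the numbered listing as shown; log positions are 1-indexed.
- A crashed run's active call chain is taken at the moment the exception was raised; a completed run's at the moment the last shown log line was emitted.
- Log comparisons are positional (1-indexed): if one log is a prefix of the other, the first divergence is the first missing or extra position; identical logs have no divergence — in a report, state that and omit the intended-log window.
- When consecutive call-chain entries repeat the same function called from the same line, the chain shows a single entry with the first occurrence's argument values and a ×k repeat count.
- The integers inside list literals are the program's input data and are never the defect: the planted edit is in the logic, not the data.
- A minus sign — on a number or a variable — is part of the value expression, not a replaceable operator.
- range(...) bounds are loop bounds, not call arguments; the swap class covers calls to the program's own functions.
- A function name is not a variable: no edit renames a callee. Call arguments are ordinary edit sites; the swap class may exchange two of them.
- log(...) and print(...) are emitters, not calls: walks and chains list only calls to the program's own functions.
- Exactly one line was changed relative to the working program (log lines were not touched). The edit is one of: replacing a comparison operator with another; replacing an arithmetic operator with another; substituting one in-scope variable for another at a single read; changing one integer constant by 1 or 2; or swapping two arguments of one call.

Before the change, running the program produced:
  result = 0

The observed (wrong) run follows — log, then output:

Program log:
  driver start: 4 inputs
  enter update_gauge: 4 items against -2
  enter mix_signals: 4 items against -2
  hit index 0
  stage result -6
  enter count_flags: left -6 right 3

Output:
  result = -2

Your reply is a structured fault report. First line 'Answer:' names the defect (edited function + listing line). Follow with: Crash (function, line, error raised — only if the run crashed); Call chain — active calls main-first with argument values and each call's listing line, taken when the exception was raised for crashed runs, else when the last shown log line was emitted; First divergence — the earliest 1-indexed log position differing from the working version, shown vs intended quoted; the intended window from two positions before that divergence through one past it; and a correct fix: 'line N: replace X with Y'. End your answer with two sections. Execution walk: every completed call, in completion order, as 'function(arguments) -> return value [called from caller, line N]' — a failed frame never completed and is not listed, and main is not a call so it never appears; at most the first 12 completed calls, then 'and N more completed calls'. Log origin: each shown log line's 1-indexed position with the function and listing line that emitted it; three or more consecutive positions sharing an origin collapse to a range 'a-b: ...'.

Answer: the defect is in main at line 27.
Core observation: Every logged value matches the working version; the printed result is what differs.
Call chain: main -> count_flags(-6, 3) (called at line 26).
First divergence: there is none — every log position agrees.
Execution walk:
  mix_signals([-2, 3, 7, 3], -2) -> 0  [called from update_gauge, line 9]
  update_gauge([-2, 3, 7, 3], -2) -> -6  [called from main, line 24]
  count_flags(-6, 3) -> 0  [called from main, line 26]
Log origin:
  1: logged in main at line 23
  2: logged in update_gauge at line 8
  3: logged in mix_signals at line 2
  4: logged in update_gauge at line 10
  5: logged in main at line 25
  6: logged in count_flags at line 15
A correct fix: line 27: replace `gap` with `step`.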